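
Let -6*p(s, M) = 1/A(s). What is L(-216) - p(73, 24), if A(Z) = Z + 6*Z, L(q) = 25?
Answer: 76651/3066 ≈ 25.000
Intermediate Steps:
A(Z) = 7*Z
p(s, M) = -1/(42*s) (p(s, M) = -1/(7*s)/6 = -1/(42*s))
L(-216) - p(73, 24) = 25 - (-1)/(42*73) = 25 - 1*(-1/3066) = 25 + 1/3066 = 76651/3066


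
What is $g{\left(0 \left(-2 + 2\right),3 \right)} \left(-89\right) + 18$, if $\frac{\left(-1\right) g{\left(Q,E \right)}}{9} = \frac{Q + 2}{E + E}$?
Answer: $285$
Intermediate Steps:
$g{\left(Q,E \right)} = - \frac{9 \left(2 + Q\right)}{2 E}$ ($g{\left(Q,E \right)} = - 9 \frac{Q + 2}{E + E} = - 9 \frac{2 + Q}{2 E} = - \frac{9 \left(2 + Q\right)}{2 E}$)
$g{\left(0 \left(-2 + 2\right),3 \right)} \left(-89\right) + 18 = \frac{9 \left(-2 - 0 \left(-2 + 2\right)\right)}{2 \cdot 3} \left(-89\right) + 18 = \frac{9}{2} \cdot \frac{1}{3} \left(-2 - 0 \cdot 0\right) \left(-89\right) + 18 = \frac{9}{2} \cdot \frac{1}{3} \left(-2 - 0\right) \left(-89\right) + 18 = \frac{9}{2} \cdot \frac{1}{3} \left(-2 + 0\right) \left(-89\right) + 18 = \frac{9}{2} \cdot \frac{1}{3} \left(-2\right) \left(-89\right) + 18 = \left(-3\right) \left(-89\right) + 18 = 267 + 18 = 285$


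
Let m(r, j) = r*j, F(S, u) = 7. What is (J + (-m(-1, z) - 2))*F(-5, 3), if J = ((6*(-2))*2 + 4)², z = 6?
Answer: 2828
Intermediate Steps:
m(r, j) = j*r
J = 400 (J = (-12*2 + 4)² = (-24 + 4)² = (-20)² = 400)
(J + (-m(-1, z) - 2))*F(-5, 3) = (400 + (-6*(-1) - 2))*7 = (400 + (-1*(-6) - 2))*7 = (400 + (6 - 2))*7 = (400 + 4)*7 = 404*7 = 2828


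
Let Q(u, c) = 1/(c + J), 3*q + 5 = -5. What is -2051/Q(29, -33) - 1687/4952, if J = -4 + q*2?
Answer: 1330503251/14856 ≈ 89560.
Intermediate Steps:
q = -10/3 (q = -5/3 + (⅓)*(-5) = -5/3 - 5/3 = -10/3 ≈ -3.3333)
J = -32/3 (J = -4 - 10/3*2 = -4 - 20/3 = -32/3 ≈ -10.667)
Q(u, c) = 1/(-32/3 + c) (Q(u, c) = 1/(c - 32/3) = 1/(-32/3 + c))
-2051/Q(29, -33) - 1687/4952 = -2051/(3/(-32 + 3*(-33))) - 1687/4952 = -2051/(3/(-32 - 99)) - 1687*1/4952 = -2051/(3/(-131)) - 1687/4952 = -2051/(3*(-1/131)) - 1687/4952 = -2051/(-3/131) - 1687/4952 = -2051*(-131/3) - 1687/4952 = 268681/3 - 1687/4952 = 1330503251/14856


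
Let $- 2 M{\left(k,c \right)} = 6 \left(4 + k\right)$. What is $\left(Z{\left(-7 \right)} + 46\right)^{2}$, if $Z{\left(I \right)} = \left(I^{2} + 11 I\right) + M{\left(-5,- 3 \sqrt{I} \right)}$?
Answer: $441$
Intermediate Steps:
$M{\left(k,c \right)} = -12 - 3 k$ ($M{\left(k,c \right)} = - \frac{6 \left(4 + k\right)}{2} = - \frac{24 + 6 k}{2} = -12 - 3 k$)
$Z{\left(I \right)} = 3 + I^{2} + 11 I$ ($Z{\left(I \right)} = \left(I^{2} + 11 I\right) - -3 = \left(I^{2} + 11 I\right) + \left(-12 + 15\right) = \left(I^{2} + 11 I\right) + 3 = 3 + I^{2} + 11 I$)
$\left(Z{\left(-7 \right)} + 46\right)^{2} = \left(\left(3 + \left(-7\right)^{2} + 11 \left(-7\right)\right) + 46\right)^{2} = \left(\left(3 + 49 - 77\right) + 46\right)^{2} = \left(-25 + 46\right)^{2} = 21^{2} = 441$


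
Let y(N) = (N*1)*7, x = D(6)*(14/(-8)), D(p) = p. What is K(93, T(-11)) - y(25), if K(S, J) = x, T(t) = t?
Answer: -371/2 ≈ -185.50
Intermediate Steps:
x = -21/2 (x = 6*(14/(-8)) = 6*(14*(-⅛)) = 6*(-7/4) = -21/2 ≈ -10.500)
y(N) = 7*N (y(N) = N*7 = 7*N)
K(S, J) = -21/2
K(93, T(-11)) - y(25) = -21/2 - 7*25 = -21/2 - 1*175 = -21/2 - 175 = -371/2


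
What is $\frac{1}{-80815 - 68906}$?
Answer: $- \frac{1}{149721} \approx -6.6791 \cdot 10^{-6}$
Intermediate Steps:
$\frac{1}{-80815 - 68906} = \frac{1}{-149721} = - \frac{1}{149721}$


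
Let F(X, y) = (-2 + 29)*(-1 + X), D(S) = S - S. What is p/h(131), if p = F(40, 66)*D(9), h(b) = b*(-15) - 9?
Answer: 0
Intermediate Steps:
D(S) = 0
F(X, y) = -27 + 27*X (F(X, y) = 27*(-1 + X) = -27 + 27*X)
h(b) = -9 - 15*b (h(b) = -15*b - 9 = -9 - 15*b)
p = 0 (p = (-27 + 27*40)*0 = (-27 + 1080)*0 = 1053*0 = 0)
p/h(131) = 0/(-9 - 15*131) = 0/(-9 - 1965) = 0/(-1974) = 0*(-1/1974) = 0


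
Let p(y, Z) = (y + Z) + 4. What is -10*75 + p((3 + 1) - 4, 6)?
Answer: -740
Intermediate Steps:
p(y, Z) = 4 + Z + y (p(y, Z) = (Z + y) + 4 = 4 + Z + y)
-10*75 + p((3 + 1) - 4, 6) = -10*75 + (4 + 6 + ((3 + 1) - 4)) = -750 + (4 + 6 + (4 - 4)) = -750 + (4 + 6 + 0) = -750 + 10 = -740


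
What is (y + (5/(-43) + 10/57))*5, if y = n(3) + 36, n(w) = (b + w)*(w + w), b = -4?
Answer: 368375/2451 ≈ 150.30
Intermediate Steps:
n(w) = 2*w*(-4 + w) (n(w) = (-4 + w)*(w + w) = (-4 + w)*(2*w) = 2*w*(-4 + w))
y = 30 (y = 2*3*(-4 + 3) + 36 = 2*3*(-1) + 36 = -6 + 36 = 30)
(y + (5/(-43) + 10/57))*5 = (30 + (5/(-43) + 10/57))*5 = (30 + (5*(-1/43) + 10*(1/57)))*5 = (30 + (-5/43 + 10/57))*5 = (30 + 145/2451)*5 = (73675/2451)*5 = 368375/2451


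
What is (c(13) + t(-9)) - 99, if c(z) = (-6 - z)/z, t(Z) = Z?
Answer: -1423/13 ≈ -109.46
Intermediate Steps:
c(z) = (-6 - z)/z
(c(13) + t(-9)) - 99 = ((-6 - 1*13)/13 - 9) - 99 = ((-6 - 13)/13 - 9) - 99 = ((1/13)*(-19) - 9) - 99 = (-19/13 - 9) - 99 = -136/13 - 99 = -1423/13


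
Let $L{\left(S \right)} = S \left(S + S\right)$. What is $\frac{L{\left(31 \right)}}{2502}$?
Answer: $\frac{961}{1251} \approx 0.76819$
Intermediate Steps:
$L{\left(S \right)} = 2 S^{2}$ ($L{\left(S \right)} = S 2 S = 2 S^{2}$)
$\frac{L{\left(31 \right)}}{2502} = \frac{2 \cdot 31^{2}}{2502} = 2 \cdot 961 \cdot \frac{1}{2502} = 1922 \cdot \frac{1}{2502} = \frac{961}{1251}$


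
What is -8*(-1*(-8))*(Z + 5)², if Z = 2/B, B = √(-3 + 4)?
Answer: -3136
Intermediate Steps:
B = 1 (B = √1 = 1)
Z = 2 (Z = 2/1 = 2*1 = 2)
-8*(-1*(-8))*(Z + 5)² = -8*(-1*(-8))*(2 + 5)² = -64*7² = -64*49 = -8*392 = -3136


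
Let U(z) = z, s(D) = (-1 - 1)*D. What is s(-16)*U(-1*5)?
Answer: -160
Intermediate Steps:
s(D) = -2*D
s(-16)*U(-1*5) = (-2*(-16))*(-1*5) = 32*(-5) = -160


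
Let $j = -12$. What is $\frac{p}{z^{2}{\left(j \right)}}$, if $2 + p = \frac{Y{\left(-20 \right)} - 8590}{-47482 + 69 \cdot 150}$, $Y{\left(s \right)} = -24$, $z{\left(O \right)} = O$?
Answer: $- \frac{32825}{2673504} \approx -0.012278$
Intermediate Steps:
$p = - \frac{32825}{18566}$ ($p = -2 + \frac{-24 - 8590}{-47482 + 69 \cdot 150} = -2 - \frac{8614}{-47482 + 10350} = -2 - \frac{8614}{-37132} = -2 - - \frac{4307}{18566} = -2 + \frac{4307}{18566} = - \frac{32825}{18566} \approx -1.768$)
$\frac{p}{z^{2}{\left(j \right)}} = - \frac{32825}{18566 \left(-12\right)^{2}} = - \frac{32825}{18566 \cdot 144} = \left(- \frac{32825}{18566}\right) \frac{1}{144} = - \frac{32825}{2673504}$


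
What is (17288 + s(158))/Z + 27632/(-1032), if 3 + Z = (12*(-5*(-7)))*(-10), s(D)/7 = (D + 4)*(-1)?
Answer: -5533676/180729 ≈ -30.619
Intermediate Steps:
s(D) = -28 - 7*D (s(D) = 7*((D + 4)*(-1)) = 7*((4 + D)*(-1)) = 7*(-4 - D) = -28 - 7*D)
Z = -4203 (Z = -3 + (12*(-5*(-7)))*(-10) = -3 + (12*35)*(-10) = -3 + 420*(-10) = -3 - 4200 = -4203)
(17288 + s(158))/Z + 27632/(-1032) = (17288 + (-28 - 7*158))/(-4203) + 27632/(-1032) = (17288 + (-28 - 1106))*(-1/4203) + 27632*(-1/1032) = (17288 - 1134)*(-1/4203) - 3454/129 = 16154*(-1/4203) - 3454/129 = -16154/4203 - 3454/129 = -5533676/180729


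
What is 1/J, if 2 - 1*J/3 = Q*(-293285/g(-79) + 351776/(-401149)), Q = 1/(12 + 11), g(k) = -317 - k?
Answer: -2636122/407594775 ≈ -0.0064675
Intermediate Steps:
Q = 1/23 ≈ 0.043478
J = -407594775/2636122 (J = 6 - 3*(-293285/(-317 - 1*(-79)) + 351776/(-401149))/23 = 6 - 3*(-293285/(-317 + 79) + 351776*(-1/401149))/23 = 6 - 3*(-293285/(-238) - 351776/401149)/23 = 6 - 3*(-293285*(-1/238) - 351776/401149)/23 = 6 - 3*(293285/238 - 351776/401149)/23 = 6 - 3*141137169/(23*114614) = 6 - 3*141137169/2636122 = 6 - 423411507/2636122 = -407594775/2636122 ≈ -154.62)
1/J = 1/(-407594775/2636122) = -2636122/407594775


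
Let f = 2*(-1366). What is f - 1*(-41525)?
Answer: 38793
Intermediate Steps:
f = -2732
f - 1*(-41525) = -2732 - 1*(-41525) = -2732 + 41525 = 38793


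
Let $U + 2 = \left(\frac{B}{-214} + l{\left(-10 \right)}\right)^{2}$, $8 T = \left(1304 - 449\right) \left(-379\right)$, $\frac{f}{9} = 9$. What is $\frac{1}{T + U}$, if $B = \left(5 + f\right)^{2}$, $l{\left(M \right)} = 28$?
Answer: $- \frac{91592}{3706231957} \approx -2.4713 \cdot 10^{-5}$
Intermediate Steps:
$f = 81$ ($f = 9 \cdot 9 = 81$)
$B = 7396$ ($B = \left(5 + 81\right)^{2} = 86^{2} = 7396$)
$T = - \frac{324045}{8}$ ($T = \frac{\left(1304 - 449\right) \left(-379\right)}{8} = \frac{855 \left(-379\right)}{8} = \frac{1}{8} \left(-324045\right) = - \frac{324045}{8} \approx -40506.0$)
$U = \frac{469906}{11449}$ ($U = -2 + \left(\frac{7396}{-214} + 28\right)^{2} = -2 + \left(7396 \left(- \frac{1}{214}\right) + 28\right)^{2} = -2 + \left(- \frac{3698}{107} + 28\right)^{2} = -2 + \left(- \frac{702}{107}\right)^{2} = -2 + \frac{492804}{11449} = \frac{469906}{11449} \approx 41.043$)
$\frac{1}{T + U} = \frac{1}{- \frac{324045}{8} + \frac{469906}{11449}} = \frac{1}{- \frac{3706231957}{91592}} = - \frac{91592}{3706231957}$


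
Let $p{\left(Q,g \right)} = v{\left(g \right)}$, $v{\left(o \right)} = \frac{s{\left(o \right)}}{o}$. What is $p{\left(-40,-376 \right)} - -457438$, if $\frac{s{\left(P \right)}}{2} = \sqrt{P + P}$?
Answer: $457438 - \frac{i \sqrt{47}}{47} \approx 4.5744 \cdot 10^{5} - 0.14586 i$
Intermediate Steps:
$s{\left(P \right)} = 2 \sqrt{2} \sqrt{P}$ ($s{\left(P \right)} = 2 \sqrt{P + P} = 2 \sqrt{2 P} = 2 \sqrt{2} \sqrt{P}$)
$v{\left(o \right)} = \frac{2 \sqrt{2}}{\sqrt{o}}$ ($v{\left(o \right)} = \frac{2 \sqrt{2} \sqrt{o}}{o} = \frac{2 \sqrt{2}}{\sqrt{o}}$)
$p{\left(Q,g \right)} = \frac{2 \sqrt{2}}{\sqrt{g}}$
$p{\left(-40,-376 \right)} - -457438 = \frac{2 \sqrt{2}}{2 i \sqrt{94}} - -457438 = 2 \sqrt{2} \left(- \frac{i \sqrt{94}}{188}\right) + 457438 = - \frac{i \sqrt{47}}{47} + 457438 = 457438 - \frac{i \sqrt{47}}{47}$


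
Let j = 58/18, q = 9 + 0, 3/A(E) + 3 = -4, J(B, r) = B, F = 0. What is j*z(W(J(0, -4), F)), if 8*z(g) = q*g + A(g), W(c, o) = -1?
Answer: -319/84 ≈ -3.7976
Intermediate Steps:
A(E) = -3/7 (A(E) = 3/(-3 - 4) = 3/(-7) = 3*(-1/7) = -3/7)
q = 9
z(g) = -3/56 + 9*g/8 (z(g) = (9*g - 3/7)/8 = (-3/7 + 9*g)/8 = -3/56 + 9*g/8)
j = 29/9 (j = 58*(1/18) = 29/9 ≈ 3.2222)
j*z(W(J(0, -4), F)) = 29*(-3/56 + (9/8)*(-1))/9 = 29*(-3/56 - 9/8)/9 = (29/9)*(-33/28) = -319/84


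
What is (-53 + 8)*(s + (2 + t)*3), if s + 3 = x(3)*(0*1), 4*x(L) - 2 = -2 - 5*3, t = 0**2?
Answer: -135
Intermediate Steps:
t = 0
x(L) = -15/4 (x(L) = 1/2 + (-2 - 5*3)/4 = 1/2 + (-2 - 15)/4 = 1/2 + (1/4)*(-17) = 1/2 - 17/4 = -15/4)
s = -3 (s = -3 - 0 = -3 - 15/4*0 = -3 + 0 = -3)
(-53 + 8)*(s + (2 + t)*3) = (-53 + 8)*(-3 + (2 + 0)*3) = -45*(-3 + 2*3) = -45*(-3 + 6) = -45*3 = -135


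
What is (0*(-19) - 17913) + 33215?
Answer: 15302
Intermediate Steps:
(0*(-19) - 17913) + 33215 = (0 - 17913) + 33215 = -17913 + 33215 = 15302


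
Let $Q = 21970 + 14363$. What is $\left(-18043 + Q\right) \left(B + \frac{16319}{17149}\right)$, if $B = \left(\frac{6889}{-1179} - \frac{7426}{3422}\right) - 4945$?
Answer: $- \frac{53106825741287680}{586341459} \approx -9.0573 \cdot 10^{7}$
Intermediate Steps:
$Q = 36333$
$B = - \frac{9991559911}{2017269}$ ($B = \left(6889 \left(- \frac{1}{1179}\right) - \frac{3713}{1711}\right) - 4945 = \left(- \frac{6889}{1179} - \frac{3713}{1711}\right) - 4945 = - \frac{16164706}{2017269} - 4945 = - \frac{9991559911}{2017269} \approx -4953.0$)
$\left(-18043 + Q\right) \left(B + \frac{16319}{17149}\right) = \left(-18043 + 36333\right) \left(- \frac{9991559911}{2017269} + \frac{16319}{17149}\right) = 18290 \left(- \frac{9991559911}{2017269} + 16319 \cdot \frac{1}{17149}\right) = 18290 \left(- \frac{9991559911}{2017269} + \frac{16319}{17149}\right) = 18290 \left(- \frac{171312341100928}{34594146081}\right) = - \frac{53106825741287680}{586341459}$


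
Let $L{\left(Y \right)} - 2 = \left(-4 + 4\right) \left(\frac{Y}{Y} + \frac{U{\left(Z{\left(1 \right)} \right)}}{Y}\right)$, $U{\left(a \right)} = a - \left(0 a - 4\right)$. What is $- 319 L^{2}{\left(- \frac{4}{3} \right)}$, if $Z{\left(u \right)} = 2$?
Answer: $-1276$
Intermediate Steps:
$U{\left(a \right)} = 4 + a$ ($U{\left(a \right)} = a - \left(0 - 4\right) = a - -4 = a + 4 = 4 + a$)
$L{\left(Y \right)} = 2$ ($L{\left(Y \right)} = 2 + \left(-4 + 4\right) \left(\frac{Y}{Y} + \frac{4 + 2}{Y}\right) = 2 + 0 \left(1 + \frac{6}{Y}\right) = 2 + 0 = 2$)
$- 319 L^{2}{\left(- \frac{4}{3} \right)} = - 319 \cdot 2^{2} = \left(-319\right) 4 = -1276$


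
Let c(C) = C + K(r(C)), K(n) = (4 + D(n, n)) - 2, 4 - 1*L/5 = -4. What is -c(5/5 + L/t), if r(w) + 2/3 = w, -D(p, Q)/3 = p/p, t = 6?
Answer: -20/3 ≈ -6.6667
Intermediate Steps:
L = 40 (L = 20 - 5*(-4) = 20 + 20 = 40)
D(p, Q) = -3 (D(p, Q) = -3*p/p = -3*1 = -3)
r(w) = -⅔ + w
K(n) = -1 (K(n) = (4 - 3) - 2 = 1 - 2 = -1)
c(C) = -1 + C (c(C) = C - 1 = -1 + C)
-c(5/5 + L/t) = -(-1 + (5/5 + 40/6)) = -(-1 + (5*(⅕) + 40*(⅙))) = -(-1 + (1 + 20/3)) = -(-1 + 23/3) = -1*20/3 = -20/3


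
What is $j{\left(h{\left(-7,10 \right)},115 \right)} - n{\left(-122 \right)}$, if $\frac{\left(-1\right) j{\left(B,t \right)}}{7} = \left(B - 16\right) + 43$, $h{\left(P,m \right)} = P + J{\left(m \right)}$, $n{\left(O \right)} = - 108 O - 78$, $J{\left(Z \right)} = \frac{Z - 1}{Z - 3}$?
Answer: $-13247$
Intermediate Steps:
$J{\left(Z \right)} = \frac{-1 + Z}{-3 + Z}$
$n{\left(O \right)} = -78 - 108 O$
$h{\left(P,m \right)} = P + \frac{-1 + m}{-3 + m}$
$j{\left(B,t \right)} = -189 - 7 B$ ($j{\left(B,t \right)} = - 7 \left(\left(B - 16\right) + 43\right) = - 7 \left(\left(-16 + B\right) + 43\right) = - 7 \left(27 + B\right) = -189 - 7 B$)
$j{\left(h{\left(-7,10 \right)},115 \right)} - n{\left(-122 \right)} = \left(-189 - 7 \frac{-1 + 10 - 7 \left(-3 + 10\right)}{-3 + 10}\right) - \left(-78 - -13176\right) = \left(-189 - 7 \frac{-1 + 10 - 49}{7}\right) - \left(-78 + 13176\right) = \left(-189 - 7 \frac{-1 + 10 - 49}{7}\right) - 13098 = \left(-189 - 7 \cdot \frac{1}{7} \left(-40\right)\right) - 13098 = \left(-189 - -40\right) - 13098 = \left(-189 + 40\right) - 13098 = -149 - 13098 = -13247$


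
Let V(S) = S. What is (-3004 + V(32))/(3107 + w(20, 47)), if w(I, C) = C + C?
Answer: -2972/3201 ≈ -0.92846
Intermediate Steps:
w(I, C) = 2*C
(-3004 + V(32))/(3107 + w(20, 47)) = (-3004 + 32)/(3107 + 2*47) = -2972/(3107 + 94) = -2972/3201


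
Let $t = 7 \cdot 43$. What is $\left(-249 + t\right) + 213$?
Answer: $265$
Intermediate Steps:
$t = 301$
$\left(-249 + t\right) + 213 = \left(-249 + 301\right) + 213 = 52 + 213 = 265$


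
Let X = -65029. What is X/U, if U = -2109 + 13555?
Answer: -65029/11446 ≈ -5.6814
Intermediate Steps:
U = 11446
X/U = -65029/11446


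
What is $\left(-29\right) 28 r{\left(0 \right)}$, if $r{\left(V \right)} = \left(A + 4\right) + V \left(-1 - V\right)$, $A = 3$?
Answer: $-5684$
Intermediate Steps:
$r{\left(V \right)} = 7 + V \left(-1 - V\right)$ ($r{\left(V \right)} = \left(3 + 4\right) + V \left(-1 - V\right) = 7 + V \left(-1 - V\right)$)
$\left(-29\right) 28 r{\left(0 \right)} = \left(-29\right) 28 \left(7 - 0 - 0^{2}\right) = - 812 \left(7 + 0 - 0\right) = - 812 \left(7 + 0 + 0\right) = \left(-812\right) 7 = -5684$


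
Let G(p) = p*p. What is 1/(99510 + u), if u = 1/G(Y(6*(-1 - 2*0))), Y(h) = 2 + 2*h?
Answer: 100/9951001 ≈ 1.0049e-5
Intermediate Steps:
G(p) = p**2
u = 1/100 (u = 1/((2 + 2*(6*(-1 - 2*0)))**2) = 1/((2 + 2*(6*(-1 + 0)))**2) = 1/((2 + 2*(6*(-1)))**2) = 1/((2 + 2*(-6))**2) = 1/((2 - 12)**2) = 1/((-10)**2) = 1/100 ≈ 0.010000)
1/(99510 + u) = 1/(99510 + 1/100) = 1/(9951001/100) = 100/9951001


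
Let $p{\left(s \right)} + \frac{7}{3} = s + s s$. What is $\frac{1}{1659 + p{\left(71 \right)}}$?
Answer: $\frac{3}{20306} \approx 0.00014774$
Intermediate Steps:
$p{\left(s \right)} = - \frac{7}{3} + s + s^{2}$ ($p{\left(s \right)} = - \frac{7}{3} + \left(s + s s\right) = - \frac{7}{3} + \left(s + s^{2}\right) = - \frac{7}{3} + s + s^{2}$)
$\frac{1}{1659 + p{\left(71 \right)}} = \frac{1}{1659 + \left(- \frac{7}{3} + 71 + 71^{2}\right)} = \frac{1}{1659 + \left(- \frac{7}{3} + 71 + 5041\right)} = \frac{1}{1659 + \frac{15329}{3}} = \frac{1}{\frac{20306}{3}} = \frac{3}{20306}$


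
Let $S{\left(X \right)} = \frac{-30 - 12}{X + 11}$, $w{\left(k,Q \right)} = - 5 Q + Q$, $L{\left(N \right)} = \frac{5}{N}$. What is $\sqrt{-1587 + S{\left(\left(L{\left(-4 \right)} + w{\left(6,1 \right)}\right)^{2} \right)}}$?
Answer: $\frac{i \sqrt{604568067}}{617} \approx 39.851 i$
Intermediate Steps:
$w{\left(k,Q \right)} = - 4 Q$
$S{\left(X \right)} = - \frac{42}{11 + X}$
$\sqrt{-1587 + S{\left(\left(L{\left(-4 \right)} + w{\left(6,1 \right)}\right)^{2} \right)}} = \sqrt{-1587 - \frac{42}{11 + \left(\frac{5}{-4} - 4\right)^{2}}} = \sqrt{-1587 - \frac{42}{11 + \left(5 \left(- \frac{1}{4}\right) - 4\right)^{2}}} = \sqrt{-1587 - \frac{42}{11 + \left(- \frac{5}{4} - 4\right)^{2}}} = \sqrt{-1587 - \frac{42}{11 + \left(- \frac{21}{4}\right)^{2}}} = \sqrt{-1587 - \frac{42}{11 + \frac{441}{16}}} = \sqrt{-1587 - \frac{42}{\frac{617}{16}}} = \sqrt{-1587 - \frac{672}{617}} = \sqrt{- \frac{979851}{617}} = \frac{i \sqrt{604568067}}{617}$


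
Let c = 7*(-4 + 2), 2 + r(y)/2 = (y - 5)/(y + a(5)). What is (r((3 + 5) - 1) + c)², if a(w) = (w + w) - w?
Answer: 2809/9 ≈ 312.11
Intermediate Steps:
a(w) = w (a(w) = 2*w - w = w)
r(y) = -4 + 2*(-5 + y)/(5 + y) (r(y) = -4 + 2*((y - 5)/(y + 5)) = -4 + 2*((-5 + y)/(5 + y)) = -4 + 2*(-5 + y)/(5 + y))
c = -14 (c = 7*(-2) = -14)
(r((3 + 5) - 1) + c)² = (2*(-15 - ((3 + 5) - 1))/(5 + ((3 + 5) - 1)) - 14)² = (2*(-15 - (8 - 1))/(5 + (8 - 1)) - 14)² = (2*(-15 - 1*7)/(5 + 7) - 14)² = (2*(-15 - 7)/12 - 14)² = (2*(1/12)*(-22) - 14)² = (-11/3 - 14)² = (-53/3)² = 2809/9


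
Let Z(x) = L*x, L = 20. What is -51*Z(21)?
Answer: -21420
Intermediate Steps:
Z(x) = 20*x
-51*Z(21) = -1020*21 = -51*420 = -21420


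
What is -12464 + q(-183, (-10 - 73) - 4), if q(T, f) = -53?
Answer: -12517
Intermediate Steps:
-12464 + q(-183, (-10 - 73) - 4) = -12464 - 53 = -12517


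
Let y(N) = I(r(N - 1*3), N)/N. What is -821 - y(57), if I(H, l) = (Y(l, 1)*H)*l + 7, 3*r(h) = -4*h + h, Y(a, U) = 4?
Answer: -34492/57 ≈ -605.12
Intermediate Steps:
r(h) = -h (r(h) = (-4*h + h)/3 = (-3*h)/3 = -h)
I(H, l) = 7 + 4*H*l (I(H, l) = (4*H)*l + 7 = 4*H*l + 7 = 7 + 4*H*l)
y(N) = (7 + 4*N*(3 - N))/N (y(N) = (7 + 4*(-(N - 1*3))*N)/N = (7 + 4*(-(N - 3))*N)/N = (7 + 4*(-(-3 + N))*N)/N = (7 + 4*(3 - N)*N)/N = (7 + 4*N*(3 - N))/N)
-821 - y(57) = -821 - (12 - 4*57 + 7/57) = -821 - (12 - 228 + 7*(1/57)) = -821 - (12 - 228 + 7/57) = -821 - 1*(-12305/57) = -821 + 12305/57 = -34492/57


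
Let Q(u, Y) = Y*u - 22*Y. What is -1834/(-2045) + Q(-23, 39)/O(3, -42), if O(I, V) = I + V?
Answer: 93859/2045 ≈ 45.897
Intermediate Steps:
Q(u, Y) = -22*Y + Y*u
-1834/(-2045) + Q(-23, 39)/O(3, -42) = -1834/(-2045) + (39*(-22 - 23))/(3 - 42) = -1834*(-1/2045) + (39*(-45))/(-39) = 1834/2045 - 1755*(-1/39) = 1834/2045 + 45 = 93859/2045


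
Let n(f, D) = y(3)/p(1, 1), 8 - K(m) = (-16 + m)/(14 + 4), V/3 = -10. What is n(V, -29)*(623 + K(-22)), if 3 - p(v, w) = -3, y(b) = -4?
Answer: -11396/27 ≈ -422.07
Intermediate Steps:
V = -30 (V = 3*(-10) = -30)
K(m) = 80/9 - m/18 (K(m) = 8 - (-16 + m)/(14 + 4) = 8 - (-16 + m)/18 = 8 - (-8/9 + m/18) = 8 + (8/9 - m/18) = 80/9 - m/18)
p(v, w) = 6 (p(v, w) = 3 - 1*(-3) = 3 + 3 = 6)
n(f, D) = -⅔ (n(f, D) = -4/6 = -4*⅙ = -⅔)
n(V, -29)*(623 + K(-22)) = -2*(623 + (80/9 - 1/18*(-22)))/3 = -2*(623 + (80/9 + 11/9))/3 = -2*(623 + 91/9)/3 = -⅔*5698/9 = -11396/27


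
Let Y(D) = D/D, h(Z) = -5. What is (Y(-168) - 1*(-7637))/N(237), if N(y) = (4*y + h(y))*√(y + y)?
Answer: 1273*√474/74497 ≈ 0.37203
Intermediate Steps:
Y(D) = 1
N(y) = √2*√y*(-5 + 4*y) (N(y) = (4*y - 5)*√(y + y) = (-5 + 4*y)*√(2*y) = (-5 + 4*y)*(√2*√y) = √2*√y*(-5 + 4*y))
(Y(-168) - 1*(-7637))/N(237) = (1 - 1*(-7637))/((√2*√237*(-5 + 4*237))) = (1 + 7637)/((√2*√237*(-5 + 948))) = 7638/((√2*√237*943)) = 7638/((943*√474)) = 7638*(√474/446982) = 1273*√474/74497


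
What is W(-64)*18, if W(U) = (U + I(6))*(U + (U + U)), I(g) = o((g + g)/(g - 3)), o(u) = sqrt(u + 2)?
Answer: 221184 - 3456*sqrt(6) ≈ 2.1272e+5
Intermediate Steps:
o(u) = sqrt(2 + u)
I(g) = sqrt(2 + 2*g/(-3 + g)) (I(g) = sqrt(2 + (g + g)/(g - 3)) = sqrt(2 + (2*g)/(-3 + g)) = sqrt(2 + 2*g/(-3 + g)))
W(U) = 3*U*(U + sqrt(6)) (W(U) = (U + sqrt(2)*sqrt((-3 + 2*6)/(-3 + 6)))*(U + (U + U)) = (U + sqrt(2)*sqrt((-3 + 12)/3))*(U + 2*U) = (U + sqrt(2)*sqrt((1/3)*9))*(3*U) = (U + sqrt(2)*sqrt(3))*(3*U) = (U + sqrt(6))*(3*U) = 3*U*(U + sqrt(6)))
W(-64)*18 = (3*(-64)*(-64 + sqrt(6)))*18 = (12288 - 192*sqrt(6))*18 = 221184 - 3456*sqrt(6)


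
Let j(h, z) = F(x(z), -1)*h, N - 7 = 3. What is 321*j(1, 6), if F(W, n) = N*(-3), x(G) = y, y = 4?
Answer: -9630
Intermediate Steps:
N = 10 (N = 7 + 3 = 10)
x(G) = 4
F(W, n) = -30 (F(W, n) = 10*(-3) = -30)
j(h, z) = -30*h
321*j(1, 6) = 321*(-30*1) = 321*(-30) = -9630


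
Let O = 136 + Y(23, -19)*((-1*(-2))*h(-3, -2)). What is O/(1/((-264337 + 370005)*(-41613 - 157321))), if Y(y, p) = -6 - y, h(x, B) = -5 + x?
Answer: -12612574747200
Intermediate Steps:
O = 600 (O = 136 + (-6 - 1*23)*((-1*(-2))*(-5 - 3)) = 136 + (-6 - 23)*(2*(-8)) = 136 - 29*(-16) = 136 + 464 = 600)
O/(1/((-264337 + 370005)*(-41613 - 157321))) = 600/(1/((-264337 + 370005)*(-41613 - 157321))) = 600/(1/(105668*(-198934))) = 600/(1/(-21020957912)) = 600/(-1/21020957912) = 600*(-21020957912) = -12612574747200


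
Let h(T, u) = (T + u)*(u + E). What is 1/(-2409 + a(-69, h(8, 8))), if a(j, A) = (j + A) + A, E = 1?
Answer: -1/2190 ≈ -0.00045662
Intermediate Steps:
h(T, u) = (1 + u)*(T + u) (h(T, u) = (T + u)*(u + 1) = (T + u)*(1 + u) = (1 + u)*(T + u))
a(j, A) = j + 2*A (a(j, A) = (A + j) + A = j + 2*A)
1/(-2409 + a(-69, h(8, 8))) = 1/(-2409 + (-69 + 2*(8 + 8 + 8**2 + 8*8))) = 1/(-2409 + (-69 + 2*(8 + 8 + 64 + 64))) = 1/(-2409 + (-69 + 2*144)) = 1/(-2409 + (-69 + 288)) = 1/(-2409 + 219) = 1/(-2190) = -1/2190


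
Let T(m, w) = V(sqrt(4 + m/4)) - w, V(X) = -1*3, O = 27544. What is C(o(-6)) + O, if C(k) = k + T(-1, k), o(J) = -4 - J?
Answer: 27541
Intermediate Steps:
V(X) = -3
T(m, w) = -3 - w
C(k) = -3 (C(k) = k + (-3 - k) = -3)
C(o(-6)) + O = -3 + 27544 = 27541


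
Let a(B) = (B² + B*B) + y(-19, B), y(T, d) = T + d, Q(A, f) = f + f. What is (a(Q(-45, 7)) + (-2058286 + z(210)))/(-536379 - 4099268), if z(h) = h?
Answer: 2057689/4635647 ≈ 0.44388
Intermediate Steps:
Q(A, f) = 2*f
a(B) = -19 + B + 2*B² (a(B) = (B² + B*B) + (-19 + B) = (B² + B²) + (-19 + B) = 2*B² + (-19 + B) = -19 + B + 2*B²)
(a(Q(-45, 7)) + (-2058286 + z(210)))/(-536379 - 4099268) = ((-19 + 2*7 + 2*(2*7)²) + (-2058286 + 210))/(-536379 - 4099268) = ((-19 + 14 + 2*14²) - 2058076)/(-4635647) = ((-19 + 14 + 2*196) - 2058076)*(-1/4635647) = ((-19 + 14 + 392) - 2058076)*(-1/4635647) = (387 - 2058076)*(-1/4635647) = -2057689*(-1/4635647) = 2057689/4635647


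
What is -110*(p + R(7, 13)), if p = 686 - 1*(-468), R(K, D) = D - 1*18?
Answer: -126390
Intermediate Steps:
R(K, D) = -18 + D (R(K, D) = D - 18 = -18 + D)
p = 1154 (p = 686 + 468 = 1154)
-110*(p + R(7, 13)) = -110*(1154 + (-18 + 13)) = -110*(1154 - 5) = -110*1149 = -126390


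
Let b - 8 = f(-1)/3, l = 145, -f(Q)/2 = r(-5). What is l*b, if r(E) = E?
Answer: 4930/3 ≈ 1643.3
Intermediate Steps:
f(Q) = 10 (f(Q) = -2*(-5) = 10)
b = 34/3 (b = 8 + 10/3 = 34/3 ≈ 11.333)
l*b = 145*(34/3) = 4930/3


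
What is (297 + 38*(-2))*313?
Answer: 69173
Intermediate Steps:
(297 + 38*(-2))*313 = (297 - 76)*313 = 221*313 = 69173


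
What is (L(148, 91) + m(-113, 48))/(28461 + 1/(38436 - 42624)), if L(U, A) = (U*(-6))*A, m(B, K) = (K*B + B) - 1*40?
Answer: -361780380/119194667 ≈ -3.0352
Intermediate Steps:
m(B, K) = -40 + B + B*K (m(B, K) = (B*K + B) - 40 = (B + B*K) - 40 = -40 + B + B*K)
L(U, A) = -6*A*U (L(U, A) = (-6*U)*A = -6*A*U)
(L(148, 91) + m(-113, 48))/(28461 + 1/(38436 - 42624)) = (-6*91*148 + (-40 - 113 - 113*48))/(28461 + 1/(38436 - 42624)) = (-80808 + (-40 - 113 - 5424))/(28461 + 1/(-4188)) = (-80808 - 5577)/(28461 - 1/4188) = -86385/119194667/4188 = -86385*4188/119194667 = -361780380/119194667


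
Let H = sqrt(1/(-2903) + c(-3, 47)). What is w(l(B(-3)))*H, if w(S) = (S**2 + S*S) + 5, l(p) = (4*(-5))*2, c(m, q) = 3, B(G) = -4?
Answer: 6410*sqrt(6319831)/2903 ≈ 5550.9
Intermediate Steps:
l(p) = -40 (l(p) = -20*2 = -40)
w(S) = 5 + 2*S**2 (w(S) = (S**2 + S**2) + 5 = 2*S**2 + 5 = 5 + 2*S**2)
H = 2*sqrt(6319831)/2903 (H = sqrt(1/(-2903) + 3) = sqrt(-1/2903 + 3) = sqrt(8708/2903) = 2*sqrt(6319831)/2903 ≈ 1.7320)
w(l(B(-3)))*H = (5 + 2*(-40)**2)*(2*sqrt(6319831)/2903) = (5 + 2*1600)*(2*sqrt(6319831)/2903) = (5 + 3200)*(2*sqrt(6319831)/2903) = 3205*(2*sqrt(6319831)/2903) = 6410*sqrt(6319831)/2903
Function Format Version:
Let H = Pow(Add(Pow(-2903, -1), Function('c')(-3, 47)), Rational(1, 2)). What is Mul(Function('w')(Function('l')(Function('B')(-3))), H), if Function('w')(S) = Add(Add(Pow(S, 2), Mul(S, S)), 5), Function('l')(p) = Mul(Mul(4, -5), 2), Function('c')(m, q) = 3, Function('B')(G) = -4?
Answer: Mul(Rational(6410, 2903), Pow(6319831, Rational(1, 2))) ≈ 5550.9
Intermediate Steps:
Function('l')(p) = -40 (Function('l')(p) = Mul(-20, 2) = -40)
Function('w')(S) = Add(5, Mul(2, Pow(S, 2))) (Function('w')(S) = Add(Add(Pow(S, 2), Pow(S, 2)), 5) = Add(Mul(2, Pow(S, 2)), 5) = Add(5, Mul(2, Pow(S, 2))))
H = Mul(Rational(2, 2903), Pow(6319831, Rational(1, 2))) (H = Pow(Add(Pow(-2903, -1), 3), Rational(1, 2)) = Pow(Add(Rational(-1, 2903), 3), Rational(1, 2)) = Pow(Rational(8708, 2903), Rational(1, 2)) = Mul(Rational(2, 2903), Pow(6319831, Rational(1, 2))) ≈ 1.7320)
Mul(Function('w')(Function('l')(Function('B')(-3))), H) = Mul(Add(5, Mul(2, Pow(-40, 2))), Mul(Rational(2, 2903), Pow(6319831, Rational(1, 2)))) = Mul(Add(5, Mul(2, 1600)), Mul(Rational(2, 2903), Pow(6319831, Rational(1, 2)))) = Mul(Add(5, 3200), Mul(Rational(2, 2903), Pow(6319831, Rational(1, 2)))) = Mul(3205, Mul(Rational(2, 2903), Pow(6319831, Rational(1, 2)))) = Mul(Rational(6410, 2903), Pow(6319831, Rational(1, 2)))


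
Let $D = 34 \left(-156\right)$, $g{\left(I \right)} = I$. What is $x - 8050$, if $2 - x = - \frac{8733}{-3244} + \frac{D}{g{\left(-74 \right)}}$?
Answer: $- \frac{974911553}{120028} \approx -8122.4$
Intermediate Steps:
$D = -5304$
$x = - \frac{8686153}{120028}$ ($x = 2 - \left(- \frac{8733}{-3244} - \frac{5304}{-74}\right) = 2 - \left(\left(-8733\right) \left(- \frac{1}{3244}\right) - - \frac{2652}{37}\right) = 2 - \left(\frac{8733}{3244} + \frac{2652}{37}\right) = 2 - \frac{8926209}{120028} = - \frac{8686153}{120028} \approx -72.368$)
$x - 8050 = - \frac{8686153}{120028} - 8050 = - \frac{974911553}{120028}$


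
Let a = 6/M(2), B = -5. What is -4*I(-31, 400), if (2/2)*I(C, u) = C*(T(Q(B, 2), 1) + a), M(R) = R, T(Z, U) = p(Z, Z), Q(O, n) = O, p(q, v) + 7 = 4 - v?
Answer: 620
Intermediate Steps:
p(q, v) = -3 - v (p(q, v) = -7 + (4 - v) = -3 - v)
T(Z, U) = -3 - Z
a = 3 (a = 6/2 = 6*(½) = 3)
I(C, u) = 5*C (I(C, u) = C*((-3 - 1*(-5)) + 3) = C*((-3 + 5) + 3) = C*(2 + 3) = C*5 = 5*C)
-4*I(-31, 400) = -20*(-31) = -4*(-155) = 620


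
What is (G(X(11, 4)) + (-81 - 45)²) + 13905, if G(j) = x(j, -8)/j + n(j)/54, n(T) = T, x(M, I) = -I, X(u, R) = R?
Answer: 804143/27 ≈ 29783.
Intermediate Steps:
G(j) = 8/j + j/54 (G(j) = (-1*(-8))/j + j/54 = 8/j + j*(1/54) = 8/j + j/54)
(G(X(11, 4)) + (-81 - 45)²) + 13905 = ((8/4 + (1/54)*4) + (-81 - 45)²) + 13905 = ((8*(¼) + 2/27) + (-126)²) + 13905 = ((2 + 2/27) + 15876) + 13905 = (56/27 + 15876) + 13905 = 428708/27 + 13905 = 804143/27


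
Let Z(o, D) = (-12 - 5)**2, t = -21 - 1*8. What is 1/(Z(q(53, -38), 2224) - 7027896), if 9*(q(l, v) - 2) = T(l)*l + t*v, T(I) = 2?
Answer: -1/7027607 ≈ -1.4230e-7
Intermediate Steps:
t = -29 (t = -21 - 8 = -29)
q(l, v) = 2 - 29*v/9 + 2*l/9 (q(l, v) = 2 + (2*l - 29*v)/9 = 2 + (-29*v + 2*l)/9 = 2 + (-29*v/9 + 2*l/9) = 2 - 29*v/9 + 2*l/9)
Z(o, D) = 289 (Z(o, D) = (-17)**2 = 289)
1/(Z(q(53, -38), 2224) - 7027896) = 1/(289 - 7027896) = 1/(-7027607) = -1/7027607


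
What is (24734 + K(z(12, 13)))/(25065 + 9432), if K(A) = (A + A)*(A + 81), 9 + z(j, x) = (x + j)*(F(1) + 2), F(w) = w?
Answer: 44138/34497 ≈ 1.2795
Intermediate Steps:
z(j, x) = -9 + 3*j + 3*x (z(j, x) = -9 + (x + j)*(1 + 2) = -9 + (j + x)*3 = -9 + (3*j + 3*x) = -9 + 3*j + 3*x)
K(A) = 2*A*(81 + A) (K(A) = (2*A)*(81 + A) = 2*A*(81 + A))
(24734 + K(z(12, 13)))/(25065 + 9432) = (24734 + 2*(-9 + 3*12 + 3*13)*(81 + (-9 + 3*12 + 3*13)))/(25065 + 9432) = (24734 + 2*(-9 + 36 + 39)*(81 + (-9 + 36 + 39)))/34497 = (24734 + 2*66*(81 + 66))*(1/34497) = (24734 + 2*66*147)*(1/34497) = (24734 + 19404)*(1/34497) = 44138*(1/34497) = 44138/34497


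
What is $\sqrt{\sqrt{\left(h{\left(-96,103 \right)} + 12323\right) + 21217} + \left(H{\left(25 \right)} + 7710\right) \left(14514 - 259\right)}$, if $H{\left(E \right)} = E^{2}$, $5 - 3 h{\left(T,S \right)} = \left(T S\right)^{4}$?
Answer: $\frac{\sqrt{1069338825 + 3 i \sqrt{28678411080393933}}}{3} \approx 11188.0 + 2522.7 i$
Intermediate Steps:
$h{\left(T,S \right)} = \frac{5}{3} - \frac{S^{4} T^{4}}{3}$ ($h{\left(T,S \right)} = \frac{5}{3} - \frac{\left(T S\right)^{4}}{3} = \frac{5}{3} - \frac{\left(S T\right)^{4}}{3} = \frac{5}{3} - \frac{S^{4} T^{4}}{3}$)
$\sqrt{\sqrt{\left(h{\left(-96,103 \right)} + 12323\right) + 21217} + \left(H{\left(25 \right)} + 7710\right) \left(14514 - 259\right)} = \sqrt{\sqrt{\left(\left(\frac{5}{3} - \frac{103^{4} \left(-96\right)^{4}}{3}\right) + 12323\right) + 21217} + \left(25^{2} + 7710\right) \left(14514 - 259\right)} = \sqrt{\sqrt{\left(\left(\frac{5}{3} - \frac{112550881}{3} \cdot 84934656\right) + 12323\right) + 21217} + \left(625 + 7710\right) 14255} = \sqrt{\sqrt{\left(\left(\frac{5}{3} - 3186490120077312\right) + 12323\right) + 21217} + 8335 \cdot 14255} = \sqrt{\sqrt{\left(- \frac{9559470360231931}{3} + 12323\right) + 21217} + 118815425} = \sqrt{\sqrt{- \frac{9559470360194962}{3} + 21217} + 118815425} = \sqrt{\sqrt{- \frac{9559470360131311}{3}} + 118815425} = \sqrt{\frac{i \sqrt{28678411080393933}}{3} + 118815425} = \sqrt{118815425 + \frac{i \sqrt{28678411080393933}}{3}}$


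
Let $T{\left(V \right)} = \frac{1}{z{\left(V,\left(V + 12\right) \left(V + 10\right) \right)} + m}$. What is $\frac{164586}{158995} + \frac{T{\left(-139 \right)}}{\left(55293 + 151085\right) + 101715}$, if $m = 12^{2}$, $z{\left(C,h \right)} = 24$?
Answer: $\frac{8518909634659}{8229521417880} \approx 1.0352$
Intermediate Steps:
$m = 144$
$T{\left(V \right)} = \frac{1}{168}$ ($T{\left(V \right)} = \frac{1}{24 + 144} = \frac{1}{168}$)
$\frac{164586}{158995} + \frac{T{\left(-139 \right)}}{\left(55293 + 151085\right) + 101715} = \frac{164586}{158995} + \frac{1}{168 \left(\left(55293 + 151085\right) + 101715\right)} = 164586 \cdot \frac{1}{158995} + \frac{1}{168 \left(206378 + 101715\right)} = \frac{164586}{158995} + \frac{1}{168 \cdot 308093} = \frac{164586}{158995} + \frac{1}{168} \cdot \frac{1}{308093} = \frac{164586}{158995} + \frac{1}{51759624} = \frac{8518909634659}{8229521417880}$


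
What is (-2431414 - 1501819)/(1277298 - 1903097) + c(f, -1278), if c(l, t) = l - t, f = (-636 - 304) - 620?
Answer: -172542085/625799 ≈ -275.71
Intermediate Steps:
f = -1560 (f = -940 - 620 = -1560)
(-2431414 - 1501819)/(1277298 - 1903097) + c(f, -1278) = (-2431414 - 1501819)/(1277298 - 1903097) + (-1560 - 1*(-1278)) = -3933233/(-625799) + (-1560 + 1278) = -3933233*(-1/625799) - 282 = 3933233/625799 - 282 = -172542085/625799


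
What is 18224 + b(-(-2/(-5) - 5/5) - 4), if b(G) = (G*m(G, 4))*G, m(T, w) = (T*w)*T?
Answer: 11724084/625 ≈ 18759.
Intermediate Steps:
m(T, w) = w*T**2
b(G) = 4*G**4 (b(G) = (G*(4*G**2))*G = (4*G**3)*G = 4*G**4)
18224 + b(-(-2/(-5) - 5/5) - 4) = 18224 + 4*(-(-2/(-5) - 5/5) - 4)**4 = 18224 + 4*(-(-2*(-1/5) - 5*1/5) - 4)**4 = 18224 + 4*(-(2/5 - 1) - 4)**4 = 18224 + 4*(-1*(-3/5) - 4)**4 = 18224 + 4*(3/5 - 4)**4 = 18224 + 4*(-17/5)**4 = 18224 + 4*(83521/625) = 18224 + 334084/625 = 11724084/625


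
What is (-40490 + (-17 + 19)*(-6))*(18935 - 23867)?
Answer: 199755864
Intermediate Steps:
(-40490 + (-17 + 19)*(-6))*(18935 - 23867) = (-40490 + 2*(-6))*(-4932) = (-40490 - 12)*(-4932) = -40502*(-4932) = 199755864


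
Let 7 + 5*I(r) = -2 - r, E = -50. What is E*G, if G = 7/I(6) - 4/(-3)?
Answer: 50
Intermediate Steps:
I(r) = -9/5 - r/5 (I(r) = -7/5 + (-2 - r)/5 = -7/5 + (-⅖ - r/5) = -9/5 - r/5)
G = -1 (G = 7/(-9/5 - ⅕*6) - 4/(-3) = 7/(-9/5 - 6/5) - 4*(-⅓) = 7/(-3) + 4/3 = 7*(-⅓) + 4/3 = -7/3 + 4/3 = -1)
E*G = -50*(-1) = 50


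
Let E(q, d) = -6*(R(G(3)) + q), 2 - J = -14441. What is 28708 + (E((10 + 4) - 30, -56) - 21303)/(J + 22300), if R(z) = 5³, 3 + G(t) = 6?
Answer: 1054796087/36743 ≈ 28707.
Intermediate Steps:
G(t) = 3 (G(t) = -3 + 6 = 3)
J = 14443 (J = 2 - 1*(-14441) = 2 + 14441 = 14443)
R(z) = 125
E(q, d) = -750 - 6*q (E(q, d) = -6*(125 + q) = -750 - 6*q)
28708 + (E((10 + 4) - 30, -56) - 21303)/(J + 22300) = 28708 + ((-750 - 6*((10 + 4) - 30)) - 21303)/(14443 + 22300) = 28708 + ((-750 - 6*(14 - 30)) - 21303)/36743 = 28708 + ((-750 - 6*(-16)) - 21303)*(1/36743) = 28708 + ((-750 + 96) - 21303)*(1/36743) = 28708 + (-654 - 21303)*(1/36743) = 28708 - 21957*1/36743 = 28708 - 21957/36743 = 1054796087/36743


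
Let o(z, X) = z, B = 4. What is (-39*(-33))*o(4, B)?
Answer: 5148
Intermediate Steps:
(-39*(-33))*o(4, B) = -39*(-33)*4 = 1287*4 = 5148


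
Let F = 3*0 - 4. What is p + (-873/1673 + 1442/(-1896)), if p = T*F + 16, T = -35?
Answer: 245382787/1586004 ≈ 154.72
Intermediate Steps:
F = -4 (F = 0 - 4 = -4)
p = 156 (p = -35*(-4) + 16 = 140 + 16 = 156)
p + (-873/1673 + 1442/(-1896)) = 156 + (-873/1673 + 1442/(-1896)) = 156 + (-873*1/1673 + 1442*(-1/1896)) = 156 + (-873/1673 - 721/948) = 156 - 2033837/1586004 = 245382787/1586004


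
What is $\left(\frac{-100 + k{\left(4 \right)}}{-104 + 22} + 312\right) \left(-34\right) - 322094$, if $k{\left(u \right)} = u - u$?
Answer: $- \frac{13642482}{41} \approx -3.3274 \cdot 10^{5}$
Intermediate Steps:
$k{\left(u \right)} = 0$
$\left(\frac{-100 + k{\left(4 \right)}}{-104 + 22} + 312\right) \left(-34\right) - 322094 = \left(\frac{-100 + 0}{-104 + 22} + 312\right) \left(-34\right) - 322094 = \left(- \frac{100}{-82} + 312\right) \left(-34\right) - 322094 = \left(\left(-100\right) \left(- \frac{1}{82}\right) + 312\right) \left(-34\right) - 322094 = \left(\frac{50}{41} + 312\right) \left(-34\right) - 322094 = \frac{12842}{41} \left(-34\right) - 322094 = - \frac{436628}{41} - 322094 = - \frac{13642482}{41}$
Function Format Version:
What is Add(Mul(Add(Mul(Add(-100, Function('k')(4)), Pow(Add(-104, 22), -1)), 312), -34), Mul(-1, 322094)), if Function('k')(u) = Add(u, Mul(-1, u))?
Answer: Rational(-13642482, 41) ≈ -3.3274e+5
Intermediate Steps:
Function('k')(u) = 0
Add(Mul(Add(Mul(Add(-100, Function('k')(4)), Pow(Add(-104, 22), -1)), 312), -34), Mul(-1, 322094)) = Add(Mul(Add(Mul(Add(-100, 0), Pow(Add(-104, 22), -1)), 312), -34), Mul(-1, 322094)) = Add(Mul(Add(Mul(-100, Pow(-82, -1)), 312), -34), -322094) = Add(Mul(Add(Mul(-100, Rational(-1, 82)), 312), -34), -322094) = Add(Mul(Add(Rational(50, 41), 312), -34), -322094) = Add(Mul(Rational(12842, 41), -34), -322094) = Add(Rational(-436628, 41), -322094) = Rational(-13642482, 41)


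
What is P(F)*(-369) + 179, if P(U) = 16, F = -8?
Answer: -5725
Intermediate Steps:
P(F)*(-369) + 179 = 16*(-369) + 179 = -5904 + 179 = -5725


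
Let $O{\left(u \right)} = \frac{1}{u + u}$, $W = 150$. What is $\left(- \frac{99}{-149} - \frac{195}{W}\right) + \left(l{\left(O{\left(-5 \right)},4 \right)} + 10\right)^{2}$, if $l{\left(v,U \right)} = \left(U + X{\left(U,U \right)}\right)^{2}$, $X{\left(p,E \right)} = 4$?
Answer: $\frac{8158293}{1490} \approx 5475.4$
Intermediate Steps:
$O{\left(u \right)} = \frac{1}{2 u}$
$l{\left(v,U \right)} = \left(4 + U\right)^{2}$ ($l{\left(v,U \right)} = \left(U + 4\right)^{2} = \left(4 + U\right)^{2}$)
$\left(- \frac{99}{-149} - \frac{195}{W}\right) + \left(l{\left(O{\left(-5 \right)},4 \right)} + 10\right)^{2} = \left(- \frac{99}{-149} - \frac{195}{150}\right) + \left(\left(4 + 4\right)^{2} + 10\right)^{2} = \left(\left(-99\right) \left(- \frac{1}{149}\right) - \frac{13}{10}\right) + \left(8^{2} + 10\right)^{2} = \left(\frac{99}{149} - \frac{13}{10}\right) + \left(64 + 10\right)^{2} = - \frac{947}{1490} + 74^{2} = - \frac{947}{1490} + 5476 = \frac{8158293}{1490}$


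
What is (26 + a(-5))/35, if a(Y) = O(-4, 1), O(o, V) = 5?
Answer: 31/35 ≈ 0.88571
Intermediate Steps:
a(Y) = 5
(26 + a(-5))/35 = (26 + 5)/35 = (1/35)*31 = 31/35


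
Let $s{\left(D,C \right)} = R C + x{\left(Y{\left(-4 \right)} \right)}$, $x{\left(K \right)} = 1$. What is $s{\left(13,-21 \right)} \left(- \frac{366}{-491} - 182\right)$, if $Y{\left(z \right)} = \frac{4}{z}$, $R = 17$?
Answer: $\frac{31682576}{491} \approx 64527.0$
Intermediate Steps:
$s{\left(D,C \right)} = 1 + 17 C$ ($s{\left(D,C \right)} = 17 C + 1 = 1 + 17 C$)
$s{\left(13,-21 \right)} \left(- \frac{366}{-491} - 182\right) = \left(1 + 17 \left(-21\right)\right) \left(- \frac{366}{-491} - 182\right) = \left(1 - 357\right) \left(\left(-366\right) \left(- \frac{1}{491}\right) - 182\right) = - 356 \left(\frac{366}{491} - 182\right) = \left(-356\right) \left(- \frac{88996}{491}\right) = \frac{31682576}{491}$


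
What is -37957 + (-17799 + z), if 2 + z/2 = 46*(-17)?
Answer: -57324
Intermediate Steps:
z = -1568 (z = -4 + 2*(46*(-17)) = -4 + 2*(-782) = -4 - 1564 = -1568)
-37957 + (-17799 + z) = -37957 + (-17799 - 1568) = -37957 - 19367 = -57324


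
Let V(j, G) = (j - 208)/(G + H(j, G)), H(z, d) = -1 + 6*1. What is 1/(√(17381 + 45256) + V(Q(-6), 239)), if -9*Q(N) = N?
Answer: 113826/8390505251 + 133956*√62637/8390505251 ≈ 0.0040092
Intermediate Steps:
H(z, d) = 5 (H(z, d) = -1 + 6 = 5)
Q(N) = -N/9
V(j, G) = (-208 + j)/(5 + G) (V(j, G) = (j - 208)/(G + 5) = (-208 + j)/(5 + G))
1/(√(17381 + 45256) + V(Q(-6), 239)) = 1/(√(17381 + 45256) + (-208 - ⅑*(-6))/(5 + 239)) = 1/(√62637 + (-208 + ⅔)/244) = 1/(√62637 + (1/244)*(-622/3)) = 1/(√62637 - 311/366) = 1/(-311/366 + √62637)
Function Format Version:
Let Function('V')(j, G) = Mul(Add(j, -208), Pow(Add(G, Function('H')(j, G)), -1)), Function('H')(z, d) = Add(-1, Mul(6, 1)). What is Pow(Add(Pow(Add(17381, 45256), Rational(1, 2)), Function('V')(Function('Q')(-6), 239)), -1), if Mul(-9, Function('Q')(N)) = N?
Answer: Add(Rational(113826, 8390505251), Mul(Rational(133956, 8390505251), Pow(62637, Rational(1, 2)))) ≈ 0.0040092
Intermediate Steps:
Function('H')(z, d) = 5 (Function('H')(z, d) = Add(-1, 6) = 5)
Function('Q')(N) = Mul(Rational(-1, 9), N)
Function('V')(j, G) = Mul(Pow(Add(5, G), -1), Add(-208, j)) (Function('V')(j, G) = Mul(Add(j, -208), Pow(Add(G, 5), -1)) = Mul(Add(-208, j), Pow(Add(5, G), -1)) = Mul(Pow(Add(5, G), -1), Add(-208, j)))
Pow(Add(Pow(Add(17381, 45256), Rational(1, 2)), Function('V')(Function('Q')(-6), 239)), -1) = Pow(Add(Pow(Add(17381, 45256), Rational(1, 2)), Mul(Pow(Add(5, 239), -1), Add(-208, Mul(Rational(-1, 9), -6)))), -1) = Pow(Add(Pow(62637, Rational(1, 2)), Mul(Pow(244, -1), Add(-208, Rational(2, 3)))), -1) = Pow(Add(Pow(62637, Rational(1, 2)), Mul(Rational(1, 244), Rational(-622, 3))), -1) = Pow(Add(Pow(62637, Rational(1, 2)), Rational(-311, 366)), -1) = Pow(Add(Rational(-311, 366), Pow(62637, Rational(1, 2))), -1)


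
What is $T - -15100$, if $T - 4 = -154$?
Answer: $14950$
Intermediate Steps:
$T = -150$ ($T = 4 - 154 = -150$)
$T - -15100 = -150 - -15100 = -150 + 15100 = 14950$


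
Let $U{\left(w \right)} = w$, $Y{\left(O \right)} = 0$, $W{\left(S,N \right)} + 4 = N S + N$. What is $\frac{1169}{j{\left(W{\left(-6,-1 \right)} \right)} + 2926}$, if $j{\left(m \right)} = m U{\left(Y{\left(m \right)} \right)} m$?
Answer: $\frac{167}{418} \approx 0.39952$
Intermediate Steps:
$W{\left(S,N \right)} = -4 + N + N S$ ($W{\left(S,N \right)} = -4 + \left(N S + N\right) = -4 + \left(N + N S\right) = -4 + N + N S$)
$j{\left(m \right)} = 0$ ($j{\left(m \right)} = m 0 m = 0 m = 0$)
$\frac{1169}{j{\left(W{\left(-6,-1 \right)} \right)} + 2926} = \frac{1169}{0 + 2926} = \frac{1169}{2926} = 1169 \cdot \frac{1}{2926} = \frac{167}{418}$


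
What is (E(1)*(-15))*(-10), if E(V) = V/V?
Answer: 150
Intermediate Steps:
E(V) = 1
(E(1)*(-15))*(-10) = (1*(-15))*(-10) = -15*(-10) = 150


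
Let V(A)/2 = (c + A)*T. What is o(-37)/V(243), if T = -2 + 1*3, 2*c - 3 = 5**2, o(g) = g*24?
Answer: -444/257 ≈ -1.7276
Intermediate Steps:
o(g) = 24*g
c = 14 (c = 3/2 + (1/2)*5**2 = 3/2 + (1/2)*25 = 3/2 + 25/2 = 14)
T = 1 (T = -2 + 3 = 1)
V(A) = 28 + 2*A (V(A) = 2*((14 + A)*1) = 2*(14 + A) = 28 + 2*A)
o(-37)/V(243) = (24*(-37))/(28 + 2*243) = -888/(28 + 486) = -888/514 = -888*1/514 = -444/257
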